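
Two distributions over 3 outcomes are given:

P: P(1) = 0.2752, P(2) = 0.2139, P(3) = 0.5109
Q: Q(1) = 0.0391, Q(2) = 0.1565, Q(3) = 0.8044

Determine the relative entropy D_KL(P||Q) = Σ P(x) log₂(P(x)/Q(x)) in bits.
0.5366 bits

D_KL(P||Q) = Σ P(x) log₂(P(x)/Q(x))

Computing term by term:
  P(1)·log₂(P(1)/Q(1)) = 0.2752·log₂(0.2752/0.0391) = 0.77475
  P(2)·log₂(P(2)/Q(2)) = 0.2139·log₂(0.2139/0.1565) = 0.09642
  P(3)·log₂(P(3)/Q(3)) = 0.5109·log₂(0.5109/0.8044) = -0.33457

D_KL(P||Q) = 0.77475 + 0.09642 - 0.33457 = 0.53660 ≈ 0.5366 bits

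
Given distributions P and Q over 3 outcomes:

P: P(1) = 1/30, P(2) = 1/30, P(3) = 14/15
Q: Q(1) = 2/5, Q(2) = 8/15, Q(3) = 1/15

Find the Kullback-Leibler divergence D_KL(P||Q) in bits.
3.3007 bits

D_KL(P||Q) = Σ P(x) log₂(P(x)/Q(x))

Computing term by term:
  P(1)·log₂(P(1)/Q(1)) = (1/30)·log₂((1/30)/(2/5)) = -0.11950
  P(2)·log₂(P(2)/Q(2)) = (1/30)·log₂((1/30)/(8/15)) = -0.13333
  P(3)·log₂(P(3)/Q(3)) = (14/15)·log₂((14/15)/(1/15)) = 3.55353

D_KL(P||Q) = -0.11950 - 0.13333 + 3.55353 = 3.30070 ≈ 3.3007 bits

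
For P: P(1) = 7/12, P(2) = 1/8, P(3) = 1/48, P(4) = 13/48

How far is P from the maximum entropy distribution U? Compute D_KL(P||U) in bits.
0.5447 bits

U(i) = 1/4 for all i

D_KL(P||U) = Σ P(x) log₂(P(x) / (1/4))
           = Σ P(x) log₂(P(x)) + log₂(4)
           = log₂(4) - H(P)

H(P) = -Σ P(x) log₂(P(x)):
  -P(1)·log₂(P(1)) = -(7/12)·log₂(7/12) = 0.45360
  -P(2)·log₂(P(2)) = -(1/8)·log₂(1/8) = 0.37500
  -P(3)·log₂(P(3)) = -(1/48)·log₂(1/48) = 0.11635
  -P(4)·log₂(P(4)) = -(13/48)·log₂(13/48) = 0.51039
H(P) = 0.45360 + 0.37500 + 0.11635 + 0.51039 = 1.45534 bits

log₂(4) = 2.00000 bits

D_KL(P||U) = 2.00000 - 1.45534 = 0.54466 ≈ 0.5447 bits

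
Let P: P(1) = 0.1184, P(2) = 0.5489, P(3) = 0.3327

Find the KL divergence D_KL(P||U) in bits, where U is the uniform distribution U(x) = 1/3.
0.2173 bits

U(i) = 1/3 for all i

D_KL(P||U) = Σ P(x) log₂(P(x) / (1/3))
           = Σ P(x) log₂(P(x)) + log₂(3)
           = log₂(3) - H(P)

H(P) = -Σ P(x) log₂(P(x)):
  -P(1)·log₂(P(1)) = -(0.1184)·log₂(0.1184) = 0.36447
  -P(2)·log₂(P(2)) = -(0.5489)·log₂(0.5489) = 0.47501
  -P(3)·log₂(P(3)) = -(0.3327)·log₂(0.3327) = 0.52823
H(P) = 0.36447 + 0.47501 + 0.52823 = 1.36771 bits

log₂(3) = 1.58496 bits

D_KL(P||U) = 1.58496 - 1.36771 = 0.21725 ≈ 0.2173 bits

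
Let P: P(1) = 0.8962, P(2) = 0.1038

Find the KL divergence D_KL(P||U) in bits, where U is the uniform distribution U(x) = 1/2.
0.5191 bits

U(i) = 1/2 for all i

D_KL(P||U) = Σ P(x) log₂(P(x) / (1/2))
           = Σ P(x) log₂(P(x)) + log₂(2)
           = log₂(2) - H(P)

H(P) = -Σ P(x) log₂(P(x)):
  -P(1)·log₂(P(1)) = -(0.8962)·log₂(0.8962) = 0.14170
  -P(2)·log₂(P(2)) = -(0.1038)·log₂(0.1038) = 0.33923
H(P) = 0.14170 + 0.33923 = 0.48093 bits

log₂(2) = 1.00000 bits

D_KL(P||U) = 1.00000 - 0.48093 = 0.51907 ≈ 0.5191 bits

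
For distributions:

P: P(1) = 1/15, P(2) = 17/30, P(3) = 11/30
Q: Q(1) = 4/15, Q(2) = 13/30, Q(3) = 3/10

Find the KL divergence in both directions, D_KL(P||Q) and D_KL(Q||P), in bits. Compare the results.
D_KL(P||Q) = 0.1921 bits, D_KL(Q||P) = 0.2788 bits. D_KL(Q||P) is larger than D_KL(P||Q) by 0.0867 bits; the two directions differ.

D_KL(P||Q) = Σ P(x) log₂(P(x)/Q(x))

Computing term by term:
  P(1)·log₂(P(1)/Q(1)) = (1/15)·log₂((1/15)/(4/15)) = -0.13333
  P(2)·log₂(P(2)/Q(2)) = (17/30)·log₂((17/30)/(13/30)) = 0.21931
  P(3)·log₂(P(3)/Q(3)) = (11/30)·log₂((11/30)/(3/10)) = 0.10615

D_KL(P||Q) = -0.13333 + 0.21931 + 0.10615 = 0.19213 ≈ 0.1921 bits

D_KL(Q||P) = Σ Q(x) log₂(Q(x)/P(x))

Computing term by term:
  Q(1)·log₂(Q(1)/P(1)) = (4/15)·log₂((4/15)/(1/15)) = 0.53333
  Q(2)·log₂(Q(2)/P(2)) = (13/30)·log₂((13/30)/(17/30)) = -0.16771
  Q(3)·log₂(Q(3)/P(3)) = (3/10)·log₂((3/10)/(11/30)) = -0.08685

D_KL(Q||P) = 0.53333 - 0.16771 - 0.08685 = 0.27877 ≈ 0.2788 bits

These are NOT equal (difference: 0.0867 bits). KL divergence is asymmetric: D_KL(P||Q) ≠ D_KL(Q||P) in general.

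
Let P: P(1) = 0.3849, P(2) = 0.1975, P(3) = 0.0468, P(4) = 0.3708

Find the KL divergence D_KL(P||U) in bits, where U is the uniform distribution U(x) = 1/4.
0.2702 bits

U(i) = 1/4 for all i

D_KL(P||U) = Σ P(x) log₂(P(x) / (1/4))
           = Σ P(x) log₂(P(x)) + log₂(4)
           = log₂(4) - H(P)

H(P) = -Σ P(x) log₂(P(x)):
  -P(1)·log₂(P(1)) = -(0.3849)·log₂(0.3849) = 0.53018
  -P(2)·log₂(P(2)) = -(0.1975)·log₂(0.1975) = 0.46216
  -P(3)·log₂(P(3)) = -(0.0468)·log₂(0.0468) = 0.20673
  -P(4)·log₂(P(4)) = -(0.3708)·log₂(0.3708) = 0.53072
H(P) = 0.53018 + 0.46216 + 0.20673 + 0.53072 = 1.72979 bits

log₂(4) = 2.00000 bits

D_KL(P||U) = 2.00000 - 1.72979 = 0.27021 ≈ 0.2702 bits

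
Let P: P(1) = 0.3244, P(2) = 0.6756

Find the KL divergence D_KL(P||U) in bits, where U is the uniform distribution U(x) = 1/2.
0.0909 bits

U(i) = 1/2 for all i

D_KL(P||U) = Σ P(x) log₂(P(x) / (1/2))
           = Σ P(x) log₂(P(x)) + log₂(2)
           = log₂(2) - H(P)

H(P) = -Σ P(x) log₂(P(x)):
  -P(1)·log₂(P(1)) = -(0.3244)·log₂(0.3244) = 0.52688
  -P(2)·log₂(P(2)) = -(0.6756)·log₂(0.6756) = 0.38223
H(P) = 0.52688 + 0.38223 = 0.90911 bits

log₂(2) = 1.00000 bits

D_KL(P||U) = 1.00000 - 0.90911 = 0.09089 ≈ 0.0909 bits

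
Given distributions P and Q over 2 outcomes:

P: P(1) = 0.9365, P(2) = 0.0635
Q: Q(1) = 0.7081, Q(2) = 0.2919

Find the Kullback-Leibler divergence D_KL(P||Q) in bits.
0.2380 bits

D_KL(P||Q) = Σ P(x) log₂(P(x)/Q(x))

Computing term by term:
  P(1)·log₂(P(1)/Q(1)) = 0.9365·log₂(0.9365/0.7081) = 0.37771
  P(2)·log₂(P(2)/Q(2)) = 0.0635·log₂(0.0635/0.2919) = -0.13974

D_KL(P||Q) = 0.37771 - 0.13974 = 0.23797 ≈ 0.2380 bits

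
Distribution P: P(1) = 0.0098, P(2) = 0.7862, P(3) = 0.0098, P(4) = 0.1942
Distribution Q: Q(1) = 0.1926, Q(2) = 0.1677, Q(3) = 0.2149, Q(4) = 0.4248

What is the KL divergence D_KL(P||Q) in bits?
1.4474 bits

D_KL(P||Q) = Σ P(x) log₂(P(x)/Q(x))

Computing term by term:
  P(1)·log₂(P(1)/Q(1)) = 0.0098·log₂(0.0098/0.1926) = -0.04211
  P(2)·log₂(P(2)/Q(2)) = 0.7862·log₂(0.7862/0.1677) = 1.75245
  P(3)·log₂(P(3)/Q(3)) = 0.0098·log₂(0.0098/0.2149) = -0.04366
  P(4)·log₂(P(4)/Q(4)) = 0.1942·log₂(0.1942/0.4248) = -0.21930

D_KL(P||Q) = -0.04211 + 1.75245 - 0.04366 - 0.21930 = 1.44738 ≈ 1.4474 bits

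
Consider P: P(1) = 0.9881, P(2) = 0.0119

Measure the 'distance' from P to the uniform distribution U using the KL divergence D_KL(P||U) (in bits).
0.9069 bits

U(i) = 1/2 for all i

D_KL(P||U) = Σ P(x) log₂(P(x) / (1/2))
           = Σ P(x) log₂(P(x)) + log₂(2)
           = log₂(2) - H(P)

H(P) = -Σ P(x) log₂(P(x)):
  -P(1)·log₂(P(1)) = -(0.9881)·log₂(0.9881) = 0.01707
  -P(2)·log₂(P(2)) = -(0.0119)·log₂(0.0119) = 0.07608
H(P) = 0.01707 + 0.07608 = 0.09315 bits

log₂(2) = 1.00000 bits

D_KL(P||U) = 1.00000 - 0.09315 = 0.90685 ≈ 0.9069 bits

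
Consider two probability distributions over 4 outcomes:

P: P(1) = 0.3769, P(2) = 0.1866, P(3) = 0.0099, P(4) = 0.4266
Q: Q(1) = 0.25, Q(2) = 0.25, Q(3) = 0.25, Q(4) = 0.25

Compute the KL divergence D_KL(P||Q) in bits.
0.4273 bits

D_KL(P||Q) = Σ P(x) log₂(P(x)/Q(x))

Computing term by term:
  P(1)·log₂(P(1)/Q(1)) = 0.3769·log₂(0.3769/0.25) = 0.22322
  P(2)·log₂(P(2)/Q(2)) = 0.1866·log₂(0.1866/0.25) = -0.07874
  P(3)·log₂(P(3)/Q(3)) = 0.0099·log₂(0.0099/0.25) = -0.04612
  P(4)·log₂(P(4)/Q(4)) = 0.4266·log₂(0.4266/0.25) = 0.32889

D_KL(P||Q) = 0.22322 - 0.07874 - 0.04612 + 0.32889 = 0.42725 ≈ 0.4273 bits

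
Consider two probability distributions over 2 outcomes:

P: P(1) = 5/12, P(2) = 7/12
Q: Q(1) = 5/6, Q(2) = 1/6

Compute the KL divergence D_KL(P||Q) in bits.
0.6376 bits

D_KL(P||Q) = Σ P(x) log₂(P(x)/Q(x))

Computing term by term:
  P(1)·log₂(P(1)/Q(1)) = (5/12)·log₂((5/12)/(5/6)) = -0.41667
  P(2)·log₂(P(2)/Q(2)) = (7/12)·log₂((7/12)/(1/6)) = 1.05429

D_KL(P||Q) = -0.41667 + 1.05429 = 0.63762 ≈ 0.6376 bits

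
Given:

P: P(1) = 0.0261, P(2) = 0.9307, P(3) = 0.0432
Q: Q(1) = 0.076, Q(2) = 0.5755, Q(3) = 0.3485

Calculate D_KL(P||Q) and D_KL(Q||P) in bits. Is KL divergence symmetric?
D_KL(P||Q) = 0.4751 bits, D_KL(Q||P) = 0.7678 bits. No, KL divergence is not symmetric.

D_KL(P||Q) = Σ P(x) log₂(P(x)/Q(x))

Computing term by term:
  P(1)·log₂(P(1)/Q(1)) = 0.0261·log₂(0.0261/0.076) = -0.04024
  P(2)·log₂(P(2)/Q(2)) = 0.9307·log₂(0.9307/0.5755) = 0.64544
  P(3)·log₂(P(3)/Q(3)) = 0.0432·log₂(0.0432/0.3485) = -0.13012

D_KL(P||Q) = -0.04024 + 0.64544 - 0.13012 = 0.47508 ≈ 0.4751 bits

D_KL(Q||P) = Σ Q(x) log₂(Q(x)/P(x))

Computing term by term:
  Q(1)·log₂(Q(1)/P(1)) = 0.076·log₂(0.076/0.0261) = 0.11719
  Q(2)·log₂(Q(2)/P(2)) = 0.5755·log₂(0.5755/0.9307) = -0.39911
  Q(3)·log₂(Q(3)/P(3)) = 0.3485·log₂(0.3485/0.0432) = 1.04970

D_KL(Q||P) = 0.11719 - 0.39911 + 1.04970 = 0.76778 ≈ 0.7678 bits

These are NOT equal (difference: 0.2927 bits). KL divergence is asymmetric: D_KL(P||Q) ≠ D_KL(Q||P) in general.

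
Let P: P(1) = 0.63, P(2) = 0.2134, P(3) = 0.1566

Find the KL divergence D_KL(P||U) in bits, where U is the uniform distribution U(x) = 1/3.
0.2706 bits

U(i) = 1/3 for all i

D_KL(P||U) = Σ P(x) log₂(P(x) / (1/3))
           = Σ P(x) log₂(P(x)) + log₂(3)
           = log₂(3) - H(P)

H(P) = -Σ P(x) log₂(P(x)):
  -P(1)·log₂(P(1)) = -(0.63)·log₂(0.63) = 0.41994
  -P(2)·log₂(P(2)) = -(0.2134)·log₂(0.2134) = 0.47553
  -P(3)·log₂(P(3)) = -(0.1566)·log₂(0.1566) = 0.41888
H(P) = 0.41994 + 0.47553 + 0.41888 = 1.31435 bits

log₂(3) = 1.58496 bits

D_KL(P||U) = 1.58496 - 1.31435 = 0.27061 ≈ 0.2706 bits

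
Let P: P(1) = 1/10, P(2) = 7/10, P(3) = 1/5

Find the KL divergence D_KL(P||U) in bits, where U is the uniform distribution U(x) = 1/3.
0.4282 bits

U(i) = 1/3 for all i

D_KL(P||U) = Σ P(x) log₂(P(x) / (1/3))
           = Σ P(x) log₂(P(x)) + log₂(3)
           = log₂(3) - H(P)

H(P) = -Σ P(x) log₂(P(x)):
  -P(1)·log₂(P(1)) = -(1/10)·log₂(1/10) = 0.33219
  -P(2)·log₂(P(2)) = -(7/10)·log₂(7/10) = 0.36020
  -P(3)·log₂(P(3)) = -(1/5)·log₂(1/5) = 0.46439
H(P) = 0.33219 + 0.36020 + 0.46439 = 1.15678 bits

log₂(3) = 1.58496 bits

D_KL(P||U) = 1.58496 - 1.15678 = 0.42818 ≈ 0.4282 bits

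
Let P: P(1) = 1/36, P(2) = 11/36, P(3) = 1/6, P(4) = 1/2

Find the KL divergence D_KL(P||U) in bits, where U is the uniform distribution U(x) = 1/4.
0.4029 bits

U(i) = 1/4 for all i

D_KL(P||U) = Σ P(x) log₂(P(x) / (1/4))
           = Σ P(x) log₂(P(x)) + log₂(4)
           = log₂(4) - H(P)

H(P) = -Σ P(x) log₂(P(x)):
  -P(1)·log₂(P(1)) = -(1/36)·log₂(1/36) = 0.14361
  -P(2)·log₂(P(2)) = -(11/36)·log₂(11/36) = 0.52265
  -P(3)·log₂(P(3)) = -(1/6)·log₂(1/6) = 0.43083
  -P(4)·log₂(P(4)) = -(1/2)·log₂(1/2) = 0.50000
H(P) = 0.14361 + 0.52265 + 0.43083 + 0.50000 = 1.59709 bits

log₂(4) = 2.00000 bits

D_KL(P||U) = 2.00000 - 1.59709 = 0.40291 ≈ 0.4029 bits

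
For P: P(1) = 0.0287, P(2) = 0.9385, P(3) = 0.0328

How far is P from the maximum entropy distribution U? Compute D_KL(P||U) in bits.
1.1903 bits

U(i) = 1/3 for all i

D_KL(P||U) = Σ P(x) log₂(P(x) / (1/3))
           = Σ P(x) log₂(P(x)) + log₂(3)
           = log₂(3) - H(P)

H(P) = -Σ P(x) log₂(P(x)):
  -P(1)·log₂(P(1)) = -(0.0287)·log₂(0.0287) = 0.14702
  -P(2)·log₂(P(2)) = -(0.9385)·log₂(0.9385) = 0.08594
  -P(3)·log₂(P(3)) = -(0.0328)·log₂(0.0328) = 0.16171
H(P) = 0.14702 + 0.08594 + 0.16171 = 0.39467 bits

log₂(3) = 1.58496 bits

D_KL(P||U) = 1.58496 - 0.39467 = 1.19029 ≈ 1.1903 bits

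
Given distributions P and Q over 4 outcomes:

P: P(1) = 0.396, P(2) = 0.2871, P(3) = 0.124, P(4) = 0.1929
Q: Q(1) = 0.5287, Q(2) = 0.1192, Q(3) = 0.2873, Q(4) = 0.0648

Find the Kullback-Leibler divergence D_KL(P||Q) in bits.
0.3522 bits

D_KL(P||Q) = Σ P(x) log₂(P(x)/Q(x))

Computing term by term:
  P(1)·log₂(P(1)/Q(1)) = 0.396·log₂(0.396/0.5287) = -0.16511
  P(2)·log₂(P(2)/Q(2)) = 0.2871·log₂(0.2871/0.1192) = 0.36409
  P(3)·log₂(P(3)/Q(3)) = 0.124·log₂(0.124/0.2873) = -0.15032
  P(4)·log₂(P(4)/Q(4)) = 0.1929·log₂(0.1929/0.0648) = 0.30358

D_KL(P||Q) = -0.16511 + 0.36409 - 0.15032 + 0.30358 = 0.35224 ≈ 0.3522 bits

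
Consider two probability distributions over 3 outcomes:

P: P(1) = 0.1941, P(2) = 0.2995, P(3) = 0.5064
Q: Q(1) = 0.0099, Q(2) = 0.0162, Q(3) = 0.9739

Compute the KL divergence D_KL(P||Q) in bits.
1.6160 bits

D_KL(P||Q) = Σ P(x) log₂(P(x)/Q(x))

Computing term by term:
  P(1)·log₂(P(1)/Q(1)) = 0.1941·log₂(0.1941/0.0099) = 0.83332
  P(2)·log₂(P(2)/Q(2)) = 0.2995·log₂(0.2995/0.0162) = 1.26044
  P(3)·log₂(P(3)/Q(3)) = 0.5064·log₂(0.5064/0.9739) = -0.47779

D_KL(P||Q) = 0.83332 + 1.26044 - 0.47779 = 1.61597 ≈ 1.6160 bits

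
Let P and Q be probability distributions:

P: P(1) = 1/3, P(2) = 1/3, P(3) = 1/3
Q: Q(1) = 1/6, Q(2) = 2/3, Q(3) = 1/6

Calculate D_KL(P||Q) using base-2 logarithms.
0.3333 bits

D_KL(P||Q) = Σ P(x) log₂(P(x)/Q(x))

Computing term by term:
  P(1)·log₂(P(1)/Q(1)) = (1/3)·log₂((1/3)/(1/6)) = 0.33333
  P(2)·log₂(P(2)/Q(2)) = (1/3)·log₂((1/3)/(2/3)) = -0.33333
  P(3)·log₂(P(3)/Q(3)) = (1/3)·log₂((1/3)/(1/6)) = 0.33333

D_KL(P||Q) = 0.33333 - 0.33333 + 0.33333 = 0.33333 ≈ 0.3333 bits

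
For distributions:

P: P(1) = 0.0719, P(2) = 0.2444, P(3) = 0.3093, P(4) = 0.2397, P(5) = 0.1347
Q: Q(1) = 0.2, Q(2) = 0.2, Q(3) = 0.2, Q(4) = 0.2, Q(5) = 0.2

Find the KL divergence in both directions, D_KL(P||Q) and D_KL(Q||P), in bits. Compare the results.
D_KL(P||Q) = 0.1449 bits, D_KL(Q||P) = 0.1733 bits. D_KL(Q||P) is larger than D_KL(P||Q) by 0.0284 bits; the two directions differ.

D_KL(P||Q) = Σ P(x) log₂(P(x)/Q(x))

Computing term by term:
  P(1)·log₂(P(1)/Q(1)) = 0.0719·log₂(0.0719/0.2) = -0.10612
  P(2)·log₂(P(2)/Q(2)) = 0.2444·log₂(0.2444/0.2) = 0.07069
  P(3)·log₂(P(3)/Q(3)) = 0.3093·log₂(0.3093/0.2) = 0.19455
  P(4)·log₂(P(4)/Q(4)) = 0.2397·log₂(0.2397/0.2) = 0.06262
  P(5)·log₂(P(5)/Q(5)) = 0.1347·log₂(0.1347/0.2) = -0.07681

D_KL(P||Q) = -0.10612 + 0.07069 + 0.19455 + 0.06262 - 0.07681 = 0.14493 ≈ 0.1449 bits

D_KL(Q||P) = Σ Q(x) log₂(Q(x)/P(x))

Computing term by term:
  Q(1)·log₂(Q(1)/P(1)) = 0.2·log₂(0.2/0.0719) = 0.29519
  Q(2)·log₂(Q(2)/P(2)) = 0.2·log₂(0.2/0.2444) = -0.05785
  Q(3)·log₂(Q(3)/P(3)) = 0.2·log₂(0.2/0.3093) = -0.12580
  Q(4)·log₂(Q(4)/P(4)) = 0.2·log₂(0.2/0.2397) = -0.05225
  Q(5)·log₂(Q(5)/P(5)) = 0.2·log₂(0.2/0.1347) = 0.11405

D_KL(Q||P) = 0.29519 - 0.05785 - 0.12580 - 0.05225 + 0.11405 = 0.17334 ≈ 0.1733 bits

These are NOT equal (difference: 0.0284 bits). KL divergence is asymmetric: D_KL(P||Q) ≠ D_KL(Q||P) in general.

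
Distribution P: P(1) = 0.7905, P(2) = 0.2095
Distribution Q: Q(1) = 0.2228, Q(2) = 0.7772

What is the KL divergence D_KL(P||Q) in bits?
1.0480 bits

D_KL(P||Q) = Σ P(x) log₂(P(x)/Q(x))

Computing term by term:
  P(1)·log₂(P(1)/Q(1)) = 0.7905·log₂(0.7905/0.2228) = 1.44426
  P(2)·log₂(P(2)/Q(2)) = 0.2095·log₂(0.2095/0.7772) = -0.39623

D_KL(P||Q) = 1.44426 - 0.39623 = 1.04803 ≈ 1.0480 bits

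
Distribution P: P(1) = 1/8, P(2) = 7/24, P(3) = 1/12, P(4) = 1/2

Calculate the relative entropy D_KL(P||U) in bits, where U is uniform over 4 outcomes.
0.3078 bits

U(i) = 1/4 for all i

D_KL(P||U) = Σ P(x) log₂(P(x) / (1/4))
           = Σ P(x) log₂(P(x)) + log₂(4)
           = log₂(4) - H(P)

H(P) = -Σ P(x) log₂(P(x)):
  -P(1)·log₂(P(1)) = -(1/8)·log₂(1/8) = 0.37500
  -P(2)·log₂(P(2)) = -(7/24)·log₂(7/24) = 0.51847
  -P(3)·log₂(P(3)) = -(1/12)·log₂(1/12) = 0.29875
  -P(4)·log₂(P(4)) = -(1/2)·log₂(1/2) = 0.50000
H(P) = 0.37500 + 0.51847 + 0.29875 + 0.50000 = 1.69222 bits

log₂(4) = 2.00000 bits

D_KL(P||U) = 2.00000 - 1.69222 = 0.30778 ≈ 0.3078 bits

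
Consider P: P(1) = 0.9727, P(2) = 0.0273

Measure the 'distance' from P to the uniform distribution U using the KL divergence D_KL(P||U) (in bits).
0.8193 bits

U(i) = 1/2 for all i

D_KL(P||U) = Σ P(x) log₂(P(x) / (1/2))
           = Σ P(x) log₂(P(x)) + log₂(2)
           = log₂(2) - H(P)

H(P) = -Σ P(x) log₂(P(x)):
  -P(1)·log₂(P(1)) = -(0.9727)·log₂(0.9727) = 0.03884
  -P(2)·log₂(P(2)) = -(0.0273)·log₂(0.0273) = 0.14182
H(P) = 0.03884 + 0.14182 = 0.18066 bits

log₂(2) = 1.00000 bits

D_KL(P||U) = 1.00000 - 0.18066 = 0.81934 ≈ 0.8193 bits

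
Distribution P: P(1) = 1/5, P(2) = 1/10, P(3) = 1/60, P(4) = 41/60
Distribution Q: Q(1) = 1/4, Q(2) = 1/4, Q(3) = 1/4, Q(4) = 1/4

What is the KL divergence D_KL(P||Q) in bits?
0.7296 bits

D_KL(P||Q) = Σ P(x) log₂(P(x)/Q(x))

Computing term by term:
  P(1)·log₂(P(1)/Q(1)) = (1/5)·log₂((1/5)/(1/4)) = -0.06439
  P(2)·log₂(P(2)/Q(2)) = (1/10)·log₂((1/10)/(1/4)) = -0.13219
  P(3)·log₂(P(3)/Q(3)) = (1/60)·log₂((1/60)/(1/4)) = -0.06511
  P(4)·log₂(P(4)/Q(4)) = (41/60)·log₂((41/60)/(1/4)) = 0.99129

D_KL(P||Q) = -0.06439 - 0.13219 - 0.06511 + 0.99129 = 0.72960 ≈ 0.7296 bits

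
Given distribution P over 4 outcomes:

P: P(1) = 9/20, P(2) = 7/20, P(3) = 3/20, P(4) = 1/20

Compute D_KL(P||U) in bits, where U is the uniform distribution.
0.3249 bits

U(i) = 1/4 for all i

D_KL(P||U) = Σ P(x) log₂(P(x) / (1/4))
           = Σ P(x) log₂(P(x)) + log₂(4)
           = log₂(4) - H(P)

H(P) = -Σ P(x) log₂(P(x)):
  -P(1)·log₂(P(1)) = -(9/20)·log₂(9/20) = 0.51840
  -P(2)·log₂(P(2)) = -(7/20)·log₂(7/20) = 0.53010
  -P(3)·log₂(P(3)) = -(3/20)·log₂(3/20) = 0.41054
  -P(4)·log₂(P(4)) = -(1/20)·log₂(1/20) = 0.21610
H(P) = 0.51840 + 0.53010 + 0.41054 + 0.21610 = 1.67514 bits

log₂(4) = 2.00000 bits

D_KL(P||U) = 2.00000 - 1.67514 = 0.32486 ≈ 0.3249 bits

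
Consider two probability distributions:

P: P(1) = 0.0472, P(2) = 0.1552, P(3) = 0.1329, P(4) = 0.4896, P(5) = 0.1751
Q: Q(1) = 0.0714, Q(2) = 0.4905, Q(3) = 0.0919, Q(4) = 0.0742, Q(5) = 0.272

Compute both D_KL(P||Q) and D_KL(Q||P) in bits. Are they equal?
D_KL(P||Q) = 1.0064 bits, D_KL(Q||P) = 0.7789 bits. No, they are not equal.

D_KL(P||Q) = Σ P(x) log₂(P(x)/Q(x))

Computing term by term:
  P(1)·log₂(P(1)/Q(1)) = 0.0472·log₂(0.0472/0.0714) = -0.02818
  P(2)·log₂(P(2)/Q(2)) = 0.1552·log₂(0.1552/0.4905) = -0.25765
  P(3)·log₂(P(3)/Q(3)) = 0.1329·log₂(0.1329/0.0919) = 0.07073
  P(4)·log₂(P(4)/Q(4)) = 0.4896·log₂(0.4896/0.0742) = 1.33275
  P(5)·log₂(P(5)/Q(5)) = 0.1751·log₂(0.1751/0.272) = -0.11126

D_KL(P||Q) = -0.02818 - 0.25765 + 0.07073 + 1.33275 - 0.11126 = 1.00639 ≈ 1.0064 bits

D_KL(Q||P) = Σ Q(x) log₂(Q(x)/P(x))

Computing term by term:
  Q(1)·log₂(Q(1)/P(1)) = 0.0714·log₂(0.0714/0.0472) = 0.04264
  Q(2)·log₂(Q(2)/P(2)) = 0.4905·log₂(0.4905/0.1552) = 0.81429
  Q(3)·log₂(Q(3)/P(3)) = 0.0919·log₂(0.0919/0.1329) = -0.04891
  Q(4)·log₂(Q(4)/P(4)) = 0.0742·log₂(0.0742/0.4896) = -0.20198
  Q(5)·log₂(Q(5)/P(5)) = 0.272·log₂(0.272/0.1751) = 0.17284

D_KL(Q||P) = 0.04264 + 0.81429 - 0.04891 - 0.20198 + 0.17284 = 0.77888 ≈ 0.7789 bits

These are NOT equal (difference: 0.2275 bits). KL divergence is asymmetric: D_KL(P||Q) ≠ D_KL(Q||P) in general.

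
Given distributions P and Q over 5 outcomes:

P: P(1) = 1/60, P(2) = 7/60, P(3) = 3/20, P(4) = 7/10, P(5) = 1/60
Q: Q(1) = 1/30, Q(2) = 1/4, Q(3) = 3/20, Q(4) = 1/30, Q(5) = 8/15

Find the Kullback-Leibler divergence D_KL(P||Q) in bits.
2.8463 bits

D_KL(P||Q) = Σ P(x) log₂(P(x)/Q(x))

Computing term by term:
  P(1)·log₂(P(1)/Q(1)) = (1/60)·log₂((1/60)/(1/30)) = -0.01667
  P(2)·log₂(P(2)/Q(2)) = (7/60)·log₂((7/60)/(1/4)) = -0.12828
  P(3)·log₂(P(3)/Q(3)) = (3/20)·log₂((3/20)/(3/20)) = 0.00000
  P(4)·log₂(P(4)/Q(4)) = (7/10)·log₂((7/10)/(1/30)) = 3.07462
  P(5)·log₂(P(5)/Q(5)) = (1/60)·log₂((1/60)/(8/15)) = -0.08333

D_KL(P||Q) = -0.01667 - 0.12828 + 0.00000 + 3.07462 - 0.08333 = 2.84634 ≈ 2.8463 bits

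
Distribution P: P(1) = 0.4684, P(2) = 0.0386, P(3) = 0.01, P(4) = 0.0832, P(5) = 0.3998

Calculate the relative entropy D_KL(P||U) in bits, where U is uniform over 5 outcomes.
0.7345 bits

U(i) = 1/5 for all i

D_KL(P||U) = Σ P(x) log₂(P(x) / (1/5))
           = Σ P(x) log₂(P(x)) + log₂(5)
           = log₂(5) - H(P)

H(P) = -Σ P(x) log₂(P(x)):
  -P(1)·log₂(P(1)) = -(0.4684)·log₂(0.4684) = 0.51252
  -P(2)·log₂(P(2)) = -(0.0386)·log₂(0.0386) = 0.18124
  -P(3)·log₂(P(3)) = -(0.01)·log₂(0.01) = 0.06644
  -P(4)·log₂(P(4)) = -(0.0832)·log₂(0.0832) = 0.29846
  -P(5)·log₂(P(5)) = -(0.3998)·log₂(0.3998) = 0.52880
H(P) = 0.51252 + 0.18124 + 0.06644 + 0.29846 + 0.52880 = 1.58746 bits

log₂(5) = 2.32193 bits

D_KL(P||U) = 2.32193 - 1.58746 = 0.73447 ≈ 0.7345 bits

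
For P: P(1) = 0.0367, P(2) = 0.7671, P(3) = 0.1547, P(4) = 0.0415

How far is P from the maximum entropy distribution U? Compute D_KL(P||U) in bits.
0.9245 bits

U(i) = 1/4 for all i

D_KL(P||U) = Σ P(x) log₂(P(x) / (1/4))
           = Σ P(x) log₂(P(x)) + log₂(4)
           = log₂(4) - H(P)

H(P) = -Σ P(x) log₂(P(x)):
  -P(1)·log₂(P(1)) = -(0.0367)·log₂(0.0367) = 0.17499
  -P(2)·log₂(P(2)) = -(0.7671)·log₂(0.7671) = 0.29343
  -P(3)·log₂(P(3)) = -(0.1547)·log₂(0.1547) = 0.41652
  -P(4)·log₂(P(4)) = -(0.0415)·log₂(0.0415) = 0.19052
H(P) = 0.17499 + 0.29343 + 0.41652 + 0.19052 = 1.07546 bits

log₂(4) = 2.00000 bits

D_KL(P||U) = 2.00000 - 1.07546 = 0.92454 ≈ 0.9245 bits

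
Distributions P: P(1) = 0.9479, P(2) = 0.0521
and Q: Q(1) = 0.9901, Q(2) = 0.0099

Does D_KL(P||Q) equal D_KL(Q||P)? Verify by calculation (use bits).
D_KL(P||Q) = 0.0653 bits, D_KL(Q||P) = 0.0385 bits. No — D_KL(P||Q) ≠ D_KL(Q||P) for this pair.

D_KL(P||Q) = Σ P(x) log₂(P(x)/Q(x))

Computing term by term:
  P(1)·log₂(P(1)/Q(1)) = 0.9479·log₂(0.9479/0.9901) = -0.05957
  P(2)·log₂(P(2)/Q(2)) = 0.0521·log₂(0.0521/0.0099) = 0.12482

D_KL(P||Q) = -0.05957 + 0.12482 = 0.06525 ≈ 0.0653 bits

D_KL(Q||P) = Σ Q(x) log₂(Q(x)/P(x))

Computing term by term:
  Q(1)·log₂(Q(1)/P(1)) = 0.9901·log₂(0.9901/0.9479) = 0.06222
  Q(2)·log₂(Q(2)/P(2)) = 0.0099·log₂(0.0099/0.0521) = -0.02372

D_KL(Q||P) = 0.06222 - 0.02372 = 0.03850 ≈ 0.0385 bits

These are NOT equal (difference: 0.0268 bits). KL divergence is asymmetric: D_KL(P||Q) ≠ D_KL(Q||P) in general.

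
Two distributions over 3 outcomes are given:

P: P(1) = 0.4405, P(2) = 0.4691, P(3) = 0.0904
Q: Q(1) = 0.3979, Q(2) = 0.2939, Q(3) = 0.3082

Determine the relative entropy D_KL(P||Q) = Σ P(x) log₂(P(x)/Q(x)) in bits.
0.2211 bits

D_KL(P||Q) = Σ P(x) log₂(P(x)/Q(x))

Computing term by term:
  P(1)·log₂(P(1)/Q(1)) = 0.4405·log₂(0.4405/0.3979) = 0.06464
  P(2)·log₂(P(2)/Q(2)) = 0.4691·log₂(0.4691/0.2939) = 0.31644
  P(3)·log₂(P(3)/Q(3)) = 0.0904·log₂(0.0904/0.3082) = -0.15996

D_KL(P||Q) = 0.06464 + 0.31644 - 0.15996 = 0.22112 ≈ 0.2211 bits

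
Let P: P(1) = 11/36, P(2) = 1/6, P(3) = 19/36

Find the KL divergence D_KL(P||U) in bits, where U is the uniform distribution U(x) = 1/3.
0.1449 bits

U(i) = 1/3 for all i

D_KL(P||U) = Σ P(x) log₂(P(x) / (1/3))
           = Σ P(x) log₂(P(x)) + log₂(3)
           = log₂(3) - H(P)

H(P) = -Σ P(x) log₂(P(x)):
  -P(1)·log₂(P(1)) = -(11/36)·log₂(11/36) = 0.52265
  -P(2)·log₂(P(2)) = -(1/6)·log₂(1/6) = 0.43083
  -P(3)·log₂(P(3)) = -(19/36)·log₂(19/36) = 0.48661
H(P) = 0.52265 + 0.43083 + 0.48661 = 1.44009 bits

log₂(3) = 1.58496 bits

D_KL(P||U) = 1.58496 - 1.44009 = 0.14487 ≈ 0.1449 bits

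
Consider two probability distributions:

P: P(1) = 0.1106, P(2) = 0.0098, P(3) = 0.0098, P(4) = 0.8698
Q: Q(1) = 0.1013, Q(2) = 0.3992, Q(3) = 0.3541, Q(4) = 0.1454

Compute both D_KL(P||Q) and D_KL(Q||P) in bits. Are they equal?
D_KL(P||Q) = 2.1555 bits, D_KL(Q||P) = 3.5795 bits. No, they are not equal.

D_KL(P||Q) = Σ P(x) log₂(P(x)/Q(x))

Computing term by term:
  P(1)·log₂(P(1)/Q(1)) = 0.1106·log₂(0.1106/0.1013) = 0.01401
  P(2)·log₂(P(2)/Q(2)) = 0.0098·log₂(0.0098/0.3992) = -0.05241
  P(3)·log₂(P(3)/Q(3)) = 0.0098·log₂(0.0098/0.3541) = -0.05072
  P(4)·log₂(P(4)/Q(4)) = 0.8698·log₂(0.8698/0.1454) = 2.24465

D_KL(P||Q) = 0.01401 - 0.05241 - 0.05072 + 2.24465 = 2.15553 ≈ 2.1555 bits

D_KL(Q||P) = Σ Q(x) log₂(Q(x)/P(x))

Computing term by term:
  Q(1)·log₂(Q(1)/P(1)) = 0.1013·log₂(0.1013/0.1106) = -0.01284
  Q(2)·log₂(Q(2)/P(2)) = 0.3992·log₂(0.3992/0.0098) = 2.13500
  Q(3)·log₂(Q(3)/P(3)) = 0.3541·log₂(0.3541/0.0098) = 1.83255
  Q(4)·log₂(Q(4)/P(4)) = 0.1454·log₂(0.1454/0.8698) = -0.37523

D_KL(Q||P) = -0.01284 + 2.13500 + 1.83255 - 0.37523 = 3.57948 ≈ 3.5795 bits

These are NOT equal (difference: 1.4240 bits). KL divergence is asymmetric: D_KL(P||Q) ≠ D_KL(Q||P) in general.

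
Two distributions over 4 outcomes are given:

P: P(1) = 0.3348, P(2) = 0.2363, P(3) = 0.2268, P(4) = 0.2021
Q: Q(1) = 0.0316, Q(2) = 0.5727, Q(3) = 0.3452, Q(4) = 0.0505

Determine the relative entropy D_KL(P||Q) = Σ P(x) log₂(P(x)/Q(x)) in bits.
1.1052 bits

D_KL(P||Q) = Σ P(x) log₂(P(x)/Q(x))

Computing term by term:
  P(1)·log₂(P(1)/Q(1)) = 0.3348·log₂(0.3348/0.0316) = 1.14010
  P(2)·log₂(P(2)/Q(2)) = 0.2363·log₂(0.2363/0.5727) = -0.30179
  P(3)·log₂(P(3)/Q(3)) = 0.2268·log₂(0.2268/0.3452) = -0.13744
  P(4)·log₂(P(4)/Q(4)) = 0.2021·log₂(0.2021/0.0505) = 0.40434

D_KL(P||Q) = 1.14010 - 0.30179 - 0.13744 + 0.40434 = 1.10521 ≈ 1.1052 bits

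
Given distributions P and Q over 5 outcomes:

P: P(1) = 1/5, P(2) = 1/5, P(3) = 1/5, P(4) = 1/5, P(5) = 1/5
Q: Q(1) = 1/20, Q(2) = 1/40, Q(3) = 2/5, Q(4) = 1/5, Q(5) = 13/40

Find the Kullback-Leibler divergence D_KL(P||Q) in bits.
0.6599 bits

D_KL(P||Q) = Σ P(x) log₂(P(x)/Q(x))

Computing term by term:
  P(1)·log₂(P(1)/Q(1)) = (1/5)·log₂((1/5)/(1/20)) = 0.40000
  P(2)·log₂(P(2)/Q(2)) = (1/5)·log₂((1/5)/(1/40)) = 0.60000
  P(3)·log₂(P(3)/Q(3)) = (1/5)·log₂((1/5)/(2/5)) = -0.20000
  P(4)·log₂(P(4)/Q(4)) = (1/5)·log₂((1/5)/(1/5)) = 0.00000
  P(5)·log₂(P(5)/Q(5)) = (1/5)·log₂((1/5)/(13/40)) = -0.14009

D_KL(P||Q) = 0.40000 + 0.60000 - 0.20000 + 0.00000 - 0.14009 = 0.65991 ≈ 0.6599 bits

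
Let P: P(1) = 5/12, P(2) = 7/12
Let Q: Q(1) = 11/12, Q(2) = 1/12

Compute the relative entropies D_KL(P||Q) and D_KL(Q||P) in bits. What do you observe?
D_KL(P||Q) = 1.1637 bits, D_KL(Q||P) = 0.8088 bits. The two directions give different values (D_KL(P||Q) exceeds D_KL(Q||P) by 0.3549 bits): KL divergence is asymmetric.

D_KL(P||Q) = Σ P(x) log₂(P(x)/Q(x))

Computing term by term:
  P(1)·log₂(P(1)/Q(1)) = (5/12)·log₂((5/12)/(11/12)) = -0.47396
  P(2)·log₂(P(2)/Q(2)) = (7/12)·log₂((7/12)/(1/12)) = 1.63762

D_KL(P||Q) = -0.47396 + 1.63762 = 1.16366 ≈ 1.1637 bits

D_KL(Q||P) = Σ Q(x) log₂(Q(x)/P(x))

Computing term by term:
  Q(1)·log₂(Q(1)/P(1)) = (11/12)·log₂((11/12)/(5/12)) = 1.04271
  Q(2)·log₂(Q(2)/P(2)) = (1/12)·log₂((1/12)/(7/12)) = -0.23395

D_KL(Q||P) = 1.04271 - 0.23395 = 0.80876 ≈ 0.8088 bits

These are NOT equal (difference: 0.3549 bits). KL divergence is asymmetric: D_KL(P||Q) ≠ D_KL(Q||P) in general.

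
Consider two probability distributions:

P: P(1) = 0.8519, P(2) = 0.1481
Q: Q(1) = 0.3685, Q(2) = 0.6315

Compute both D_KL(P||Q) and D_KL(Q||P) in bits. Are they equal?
D_KL(P||Q) = 0.7201 bits, D_KL(Q||P) = 0.8757 bits. No, they are not equal.

D_KL(P||Q) = Σ P(x) log₂(P(x)/Q(x))

Computing term by term:
  P(1)·log₂(P(1)/Q(1)) = 0.8519·log₂(0.8519/0.3685) = 1.02996
  P(2)·log₂(P(2)/Q(2)) = 0.1481·log₂(0.1481/0.6315) = -0.30986

D_KL(P||Q) = 1.02996 - 0.30986 = 0.72010 ≈ 0.7201 bits

D_KL(Q||P) = Σ Q(x) log₂(Q(x)/P(x))

Computing term by term:
  Q(1)·log₂(Q(1)/P(1)) = 0.3685·log₂(0.3685/0.8519) = -0.44552
  Q(2)·log₂(Q(2)/P(2)) = 0.6315·log₂(0.6315/0.1481) = 1.32123

D_KL(Q||P) = -0.44552 + 1.32123 = 0.87571 ≈ 0.8757 bits

These are NOT equal (difference: 0.1556 bits). KL divergence is asymmetric: D_KL(P||Q) ≠ D_KL(Q||P) in general.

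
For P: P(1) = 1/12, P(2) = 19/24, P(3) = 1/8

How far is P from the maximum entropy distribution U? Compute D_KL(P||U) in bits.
0.6444 bits

U(i) = 1/3 for all i

D_KL(P||U) = Σ P(x) log₂(P(x) / (1/3))
           = Σ P(x) log₂(P(x)) + log₂(3)
           = log₂(3) - H(P)

H(P) = -Σ P(x) log₂(P(x)):
  -P(1)·log₂(P(1)) = -(1/12)·log₂(1/12) = 0.29875
  -P(2)·log₂(P(2)) = -(19/24)·log₂(19/24) = 0.26682
  -P(3)·log₂(P(3)) = -(1/8)·log₂(1/8) = 0.37500
H(P) = 0.29875 + 0.26682 + 0.37500 = 0.94057 bits

log₂(3) = 1.58496 bits

D_KL(P||U) = 1.58496 - 0.94057 = 0.64439 ≈ 0.6444 bits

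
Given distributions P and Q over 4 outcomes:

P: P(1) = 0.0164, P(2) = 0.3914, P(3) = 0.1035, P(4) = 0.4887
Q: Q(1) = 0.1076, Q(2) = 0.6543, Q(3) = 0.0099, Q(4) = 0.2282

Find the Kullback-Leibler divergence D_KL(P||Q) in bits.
0.5527 bits

D_KL(P||Q) = Σ P(x) log₂(P(x)/Q(x))

Computing term by term:
  P(1)·log₂(P(1)/Q(1)) = 0.0164·log₂(0.0164/0.1076) = -0.04451
  P(2)·log₂(P(2)/Q(2)) = 0.3914·log₂(0.3914/0.6543) = -0.29015
  P(3)·log₂(P(3)/Q(3)) = 0.1035·log₂(0.1035/0.0099) = 0.35046
  P(4)·log₂(P(4)/Q(4)) = 0.4887·log₂(0.4887/0.2282) = 0.53691

D_KL(P||Q) = -0.04451 - 0.29015 + 0.35046 + 0.53691 = 0.55271 ≈ 0.5527 bits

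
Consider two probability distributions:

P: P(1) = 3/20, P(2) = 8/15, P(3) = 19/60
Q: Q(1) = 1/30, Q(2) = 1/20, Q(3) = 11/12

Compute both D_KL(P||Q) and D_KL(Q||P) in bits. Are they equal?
D_KL(P||Q) = 1.6613 bits, D_KL(Q||P) = 1.1626 bits. No, they are not equal.

D_KL(P||Q) = Σ P(x) log₂(P(x)/Q(x))

Computing term by term:
  P(1)·log₂(P(1)/Q(1)) = (3/20)·log₂((3/20)/(1/30)) = 0.32549
  P(2)·log₂(P(2)/Q(2)) = (8/15)·log₂((8/15)/(1/20)) = 1.82135
  P(3)·log₂(P(3)/Q(3)) = (19/60)·log₂((19/60)/(11/12)) = -0.48559

D_KL(P||Q) = 0.32549 + 1.82135 - 0.48559 = 1.66125 ≈ 1.6613 bits

D_KL(Q||P) = Σ Q(x) log₂(Q(x)/P(x))

Computing term by term:
  Q(1)·log₂(Q(1)/P(1)) = (1/30)·log₂((1/30)/(3/20)) = -0.07233
  Q(2)·log₂(Q(2)/P(2)) = (1/20)·log₂((1/20)/(8/15)) = -0.17075
  Q(3)·log₂(Q(3)/P(3)) = (11/12)·log₂((11/12)/(19/60)) = 1.40565

D_KL(Q||P) = -0.07233 - 0.17075 + 1.40565 = 1.16257 ≈ 1.1626 bits

These are NOT equal (difference: 0.4987 bits). KL divergence is asymmetric: D_KL(P||Q) ≠ D_KL(Q||P) in general.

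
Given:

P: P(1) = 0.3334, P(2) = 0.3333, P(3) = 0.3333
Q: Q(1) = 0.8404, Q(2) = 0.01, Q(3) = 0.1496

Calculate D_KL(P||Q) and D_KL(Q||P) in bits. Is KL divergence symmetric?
D_KL(P||Q) = 1.6266 bits, D_KL(Q||P) = 0.8975 bits. No, KL divergence is not symmetric.

D_KL(P||Q) = Σ P(x) log₂(P(x)/Q(x))

Computing term by term:
  P(1)·log₂(P(1)/Q(1)) = 0.3334·log₂(0.3334/0.8404) = -0.44470
  P(2)·log₂(P(2)/Q(2)) = 0.3333·log₂(0.3333/0.01) = 1.68608
  P(3)·log₂(P(3)/Q(3)) = 0.3333·log₂(0.3333/0.1496) = 0.38520

D_KL(P||Q) = -0.44470 + 1.68608 + 0.38520 = 1.62658 ≈ 1.6266 bits

D_KL(Q||P) = Σ Q(x) log₂(Q(x)/P(x))

Computing term by term:
  Q(1)·log₂(Q(1)/P(1)) = 0.8404·log₂(0.8404/0.3334) = 1.12094
  Q(2)·log₂(Q(2)/P(2)) = 0.01·log₂(0.01/0.3333) = -0.05059
  Q(3)·log₂(Q(3)/P(3)) = 0.1496·log₂(0.1496/0.3333) = -0.17289

D_KL(Q||P) = 1.12094 - 0.05059 - 0.17289 = 0.89746 ≈ 0.8975 bits

These are NOT equal (difference: 0.7291 bits). KL divergence is asymmetric: D_KL(P||Q) ≠ D_KL(Q||P) in general.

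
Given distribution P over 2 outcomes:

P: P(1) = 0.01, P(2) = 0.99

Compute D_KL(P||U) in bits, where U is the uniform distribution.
0.9192 bits

U(i) = 1/2 for all i

D_KL(P||U) = Σ P(x) log₂(P(x) / (1/2))
           = Σ P(x) log₂(P(x)) + log₂(2)
           = log₂(2) - H(P)

H(P) = -Σ P(x) log₂(P(x)):
  -P(1)·log₂(P(1)) = -(0.01)·log₂(0.01) = 0.06644
  -P(2)·log₂(P(2)) = -(0.99)·log₂(0.99) = 0.01435
H(P) = 0.06644 + 0.01435 = 0.08079 bits

log₂(2) = 1.00000 bits

D_KL(P||U) = 1.00000 - 0.08079 = 0.91921 ≈ 0.9192 bits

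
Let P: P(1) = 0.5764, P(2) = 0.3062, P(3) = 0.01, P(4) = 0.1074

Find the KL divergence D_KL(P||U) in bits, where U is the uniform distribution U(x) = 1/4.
0.6069 bits

U(i) = 1/4 for all i

D_KL(P||U) = Σ P(x) log₂(P(x) / (1/4))
           = Σ P(x) log₂(P(x)) + log₂(4)
           = log₂(4) - H(P)

H(P) = -Σ P(x) log₂(P(x)):
  -P(1)·log₂(P(1)) = -(0.5764)·log₂(0.5764) = 0.45816
  -P(2)·log₂(P(2)) = -(0.3062)·log₂(0.3062) = 0.52282
  -P(3)·log₂(P(3)) = -(0.01)·log₂(0.01) = 0.06644
  -P(4)·log₂(P(4)) = -(0.1074)·log₂(0.1074) = 0.34571
H(P) = 0.45816 + 0.52282 + 0.06644 + 0.34571 = 1.39313 bits

log₂(4) = 2.00000 bits

D_KL(P||U) = 2.00000 - 1.39313 = 0.60687 ≈ 0.6069 bits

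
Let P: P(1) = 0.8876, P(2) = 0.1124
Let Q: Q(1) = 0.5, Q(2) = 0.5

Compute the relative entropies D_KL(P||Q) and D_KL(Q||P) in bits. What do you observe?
D_KL(P||Q) = 0.4929 bits, D_KL(Q||P) = 0.6627 bits. The two directions give different values (D_KL(Q||P) exceeds D_KL(P||Q) by 0.1698 bits): KL divergence is asymmetric.

D_KL(P||Q) = Σ P(x) log₂(P(x)/Q(x))

Computing term by term:
  P(1)·log₂(P(1)/Q(1)) = 0.8876·log₂(0.8876/0.5) = 0.73492
  P(2)·log₂(P(2)/Q(2)) = 0.1124·log₂(0.1124/0.5) = -0.24203

D_KL(P||Q) = 0.73492 - 0.24203 = 0.49289 ≈ 0.4929 bits

D_KL(Q||P) = Σ Q(x) log₂(Q(x)/P(x))

Computing term by term:
  Q(1)·log₂(Q(1)/P(1)) = 0.5·log₂(0.5/0.8876) = -0.41399
  Q(2)·log₂(Q(2)/P(2)) = 0.5·log₂(0.5/0.1124) = 1.07664

D_KL(Q||P) = -0.41399 + 1.07664 = 0.66265 ≈ 0.6627 bits

These are NOT equal (difference: 0.1698 bits). KL divergence is asymmetric: D_KL(P||Q) ≠ D_KL(Q||P) in general.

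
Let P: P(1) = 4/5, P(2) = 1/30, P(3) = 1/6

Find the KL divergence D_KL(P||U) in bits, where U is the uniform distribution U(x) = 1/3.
0.7330 bits

U(i) = 1/3 for all i

D_KL(P||U) = Σ P(x) log₂(P(x) / (1/3))
           = Σ P(x) log₂(P(x)) + log₂(3)
           = log₂(3) - H(P)

H(P) = -Σ P(x) log₂(P(x)):
  -P(1)·log₂(P(1)) = -(4/5)·log₂(4/5) = 0.25754
  -P(2)·log₂(P(2)) = -(1/30)·log₂(1/30) = 0.16356
  -P(3)·log₂(P(3)) = -(1/6)·log₂(1/6) = 0.43083
H(P) = 0.25754 + 0.16356 + 0.43083 = 0.85193 bits

log₂(3) = 1.58496 bits

D_KL(P||U) = 1.58496 - 0.85193 = 0.73303 ≈ 0.7330 bits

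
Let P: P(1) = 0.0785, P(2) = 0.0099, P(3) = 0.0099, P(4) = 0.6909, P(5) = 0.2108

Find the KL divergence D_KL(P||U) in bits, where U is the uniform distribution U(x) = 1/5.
1.0599 bits

U(i) = 1/5 for all i

D_KL(P||U) = Σ P(x) log₂(P(x) / (1/5))
           = Σ P(x) log₂(P(x)) + log₂(5)
           = log₂(5) - H(P)

H(P) = -Σ P(x) log₂(P(x)):
  -P(1)·log₂(P(1)) = -(0.0785)·log₂(0.0785) = 0.28819
  -P(2)·log₂(P(2)) = -(0.0099)·log₂(0.0099) = 0.06592
  -P(3)·log₂(P(3)) = -(0.0099)·log₂(0.0099) = 0.06592
  -P(4)·log₂(P(4)) = -(0.6909)·log₂(0.6909) = 0.36856
  -P(5)·log₂(P(5)) = -(0.2108)·log₂(0.2108) = 0.47347
H(P) = 0.28819 + 0.06592 + 0.06592 + 0.36856 + 0.47347 = 1.26206 bits

log₂(5) = 2.32193 bits

D_KL(P||U) = 2.32193 - 1.26206 = 1.05987 ≈ 1.0599 bits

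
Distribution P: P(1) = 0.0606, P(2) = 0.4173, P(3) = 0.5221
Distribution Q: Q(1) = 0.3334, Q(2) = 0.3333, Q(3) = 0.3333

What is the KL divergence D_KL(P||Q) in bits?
0.3243 bits

D_KL(P||Q) = Σ P(x) log₂(P(x)/Q(x))

Computing term by term:
  P(1)·log₂(P(1)/Q(1)) = 0.0606·log₂(0.0606/0.3334) = -0.14907
  P(2)·log₂(P(2)/Q(2)) = 0.4173·log₂(0.4173/0.3333) = 0.13532
  P(3)·log₂(P(3)/Q(3)) = 0.5221·log₂(0.5221/0.3333) = 0.33806

D_KL(P||Q) = -0.14907 + 0.13532 + 0.33806 = 0.32431 ≈ 0.3243 bits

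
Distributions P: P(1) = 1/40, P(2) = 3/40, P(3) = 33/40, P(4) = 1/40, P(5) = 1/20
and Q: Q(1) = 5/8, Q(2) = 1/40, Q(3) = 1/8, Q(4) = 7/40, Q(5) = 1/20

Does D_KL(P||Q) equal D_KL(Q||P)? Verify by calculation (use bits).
D_KL(P||Q) = 2.1786 bits, D_KL(Q||P) = 3.0138 bits. No — D_KL(P||Q) ≠ D_KL(Q||P) for this pair.

D_KL(P||Q) = Σ P(x) log₂(P(x)/Q(x))

Computing term by term:
  P(1)·log₂(P(1)/Q(1)) = (1/40)·log₂((1/40)/(5/8)) = -0.11610
  P(2)·log₂(P(2)/Q(2)) = (3/40)·log₂((3/40)/(1/40)) = 0.11887
  P(3)·log₂(P(3)/Q(3)) = (33/40)·log₂((33/40)/(1/8)) = 2.24603
  P(4)·log₂(P(4)/Q(4)) = (1/40)·log₂((1/40)/(7/40)) = -0.07018
  P(5)·log₂(P(5)/Q(5)) = (1/20)·log₂((1/20)/(1/20)) = 0.00000

D_KL(P||Q) = -0.11610 + 0.11887 + 2.24603 - 0.07018 + 0.00000 = 2.17862 ≈ 2.1786 bits

D_KL(Q||P) = Σ Q(x) log₂(Q(x)/P(x))

Computing term by term:
  Q(1)·log₂(Q(1)/P(1)) = (5/8)·log₂((5/8)/(1/40)) = 2.90241
  Q(2)·log₂(Q(2)/P(2)) = (1/40)·log₂((1/40)/(3/40)) = -0.03962
  Q(3)·log₂(Q(3)/P(3)) = (1/8)·log₂((1/8)/(33/40)) = -0.34031
  Q(4)·log₂(Q(4)/P(4)) = (7/40)·log₂((7/40)/(1/40)) = 0.49129
  Q(5)·log₂(Q(5)/P(5)) = (1/20)·log₂((1/20)/(1/20)) = 0.00000

D_KL(Q||P) = 2.90241 - 0.03962 - 0.34031 + 0.49129 + 0.00000 = 3.01377 ≈ 3.0138 bits

These are NOT equal (difference: 0.8352 bits). KL divergence is asymmetric: D_KL(P||Q) ≠ D_KL(Q||P) in general.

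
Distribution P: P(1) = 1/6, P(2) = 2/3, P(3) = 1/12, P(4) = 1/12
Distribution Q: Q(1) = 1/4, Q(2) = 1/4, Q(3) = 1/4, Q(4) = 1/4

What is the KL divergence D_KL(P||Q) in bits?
0.5817 bits

D_KL(P||Q) = Σ P(x) log₂(P(x)/Q(x))

Computing term by term:
  P(1)·log₂(P(1)/Q(1)) = (1/6)·log₂((1/6)/(1/4)) = -0.09749
  P(2)·log₂(P(2)/Q(2)) = (2/3)·log₂((2/3)/(1/4)) = 0.94336
  P(3)·log₂(P(3)/Q(3)) = (1/12)·log₂((1/12)/(1/4)) = -0.13208
  P(4)·log₂(P(4)/Q(4)) = (1/12)·log₂((1/12)/(1/4)) = -0.13208

D_KL(P||Q) = -0.09749 + 0.94336 - 0.13208 - 0.13208 = 0.58171 ≈ 0.5817 bits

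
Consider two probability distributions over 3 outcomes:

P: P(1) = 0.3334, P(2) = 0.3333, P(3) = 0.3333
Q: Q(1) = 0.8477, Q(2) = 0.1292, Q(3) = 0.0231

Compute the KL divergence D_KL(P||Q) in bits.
1.2903 bits

D_KL(P||Q) = Σ P(x) log₂(P(x)/Q(x))

Computing term by term:
  P(1)·log₂(P(1)/Q(1)) = 0.3334·log₂(0.3334/0.8477) = -0.44886
  P(2)·log₂(P(2)/Q(2)) = 0.3333·log₂(0.3333/0.1292) = 0.45569
  P(3)·log₂(P(3)/Q(3)) = 0.3333·log₂(0.3333/0.0231) = 1.28349

D_KL(P||Q) = -0.44886 + 0.45569 + 1.28349 = 1.29032 ≈ 1.2903 bits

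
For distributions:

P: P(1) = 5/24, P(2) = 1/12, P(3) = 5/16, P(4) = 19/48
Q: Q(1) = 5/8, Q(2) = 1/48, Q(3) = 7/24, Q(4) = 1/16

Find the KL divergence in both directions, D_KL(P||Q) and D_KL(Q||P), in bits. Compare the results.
D_KL(P||Q) = 0.9217 bits, D_KL(Q||P) = 0.7535 bits. D_KL(P||Q) is larger than D_KL(Q||P) by 0.1682 bits; the two directions differ.

D_KL(P||Q) = Σ P(x) log₂(P(x)/Q(x))

Computing term by term:
  P(1)·log₂(P(1)/Q(1)) = (5/24)·log₂((5/24)/(5/8)) = -0.33020
  P(2)·log₂(P(2)/Q(2)) = (1/12)·log₂((1/12)/(1/48)) = 0.16667
  P(3)·log₂(P(3)/Q(3)) = (5/16)·log₂((5/16)/(7/24)) = 0.03110
  P(4)·log₂(P(4)/Q(4)) = (19/48)·log₂((19/48)/(1/16)) = 1.05409

D_KL(P||Q) = -0.33020 + 0.16667 + 0.03110 + 1.05409 = 0.92166 ≈ 0.9217 bits

D_KL(Q||P) = Σ Q(x) log₂(Q(x)/P(x))

Computing term by term:
  Q(1)·log₂(Q(1)/P(1)) = (5/8)·log₂((5/8)/(5/24)) = 0.99060
  Q(2)·log₂(Q(2)/P(2)) = (1/48)·log₂((1/48)/(1/12)) = -0.04167
  Q(3)·log₂(Q(3)/P(3)) = (7/24)·log₂((7/24)/(5/16)) = -0.02903
  Q(4)·log₂(Q(4)/P(4)) = (1/16)·log₂((1/16)/(19/48)) = -0.16644

D_KL(Q||P) = 0.99060 - 0.04167 - 0.02903 - 0.16644 = 0.75346 ≈ 0.7535 bits

These are NOT equal (difference: 0.1682 bits). KL divergence is asymmetric: D_KL(P||Q) ≠ D_KL(Q||P) in general.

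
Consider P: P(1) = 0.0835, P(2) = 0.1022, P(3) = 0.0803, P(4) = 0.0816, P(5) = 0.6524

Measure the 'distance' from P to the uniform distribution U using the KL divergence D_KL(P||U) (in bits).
0.6974 bits

U(i) = 1/5 for all i

D_KL(P||U) = Σ P(x) log₂(P(x) / (1/5))
           = Σ P(x) log₂(P(x)) + log₂(5)
           = log₂(5) - H(P)

H(P) = -Σ P(x) log₂(P(x)):
  -P(1)·log₂(P(1)) = -(0.0835)·log₂(0.0835) = 0.29910
  -P(2)·log₂(P(2)) = -(0.1022)·log₂(0.1022) = 0.33629
  -P(3)·log₂(P(3)) = -(0.0803)·log₂(0.0803) = 0.29217
  -P(4)·log₂(P(4)) = -(0.0816)·log₂(0.0816) = 0.29501
  -P(5)·log₂(P(5)) = -(0.6524)·log₂(0.6524) = 0.40199
H(P) = 0.29910 + 0.33629 + 0.29217 + 0.29501 + 0.40199 = 1.62456 bits

log₂(5) = 2.32193 bits

D_KL(P||U) = 2.32193 - 1.62456 = 0.69737 ≈ 0.6974 bits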